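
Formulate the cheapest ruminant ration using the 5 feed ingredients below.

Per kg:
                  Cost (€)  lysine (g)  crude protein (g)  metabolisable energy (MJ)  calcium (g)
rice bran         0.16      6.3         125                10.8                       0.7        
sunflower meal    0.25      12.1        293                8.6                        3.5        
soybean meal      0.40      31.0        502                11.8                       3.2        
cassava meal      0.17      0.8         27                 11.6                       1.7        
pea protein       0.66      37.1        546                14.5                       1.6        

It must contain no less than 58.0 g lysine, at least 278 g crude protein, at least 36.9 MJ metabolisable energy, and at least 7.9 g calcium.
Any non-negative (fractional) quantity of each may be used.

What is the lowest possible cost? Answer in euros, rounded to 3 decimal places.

€0.934

Let x1 = kg of rice bran, x2 = kg of sunflower meal, x3 = kg of soybean meal, x4 = kg of cassava meal, x5 = kg of pea protein.
Minimise 0.16x1 + 0.25x2 + 0.4x3 + 0.17x4 + 0.66x5 subject to:
  6.3x1 + 12.1x2 + 31x3 + 0.8x4 + 37.1x5 ≥ 58   (lysine)
  125x1 + 293x2 + 502x3 + 27x4 + 546x5 ≥ 278   (crude protein)
  10.8x1 + 8.6x2 + 11.8x3 + 11.6x4 + 14.5x5 ≥ 36.9   (metabolisable energy)
  0.7x1 + 3.5x2 + 3.2x3 + 1.7x4 + 1.6x5 ≥ 7.9   (calcium)
  x1, x2, x3, x4, x5 ≥ 0.
The optimal basis is {rice bran, sunflower meal, soybean meal}; cassava meal, pea protein drop out. The lysine, metabolisable energy, calcium requirements are met with equality.
Solving gives x1 = 1.375, x2 = 0.8195, x3 = 1.272.
Objective = 0.16·1.375 + 0.25·0.8195 + 0.4·1.272 = 0.93368.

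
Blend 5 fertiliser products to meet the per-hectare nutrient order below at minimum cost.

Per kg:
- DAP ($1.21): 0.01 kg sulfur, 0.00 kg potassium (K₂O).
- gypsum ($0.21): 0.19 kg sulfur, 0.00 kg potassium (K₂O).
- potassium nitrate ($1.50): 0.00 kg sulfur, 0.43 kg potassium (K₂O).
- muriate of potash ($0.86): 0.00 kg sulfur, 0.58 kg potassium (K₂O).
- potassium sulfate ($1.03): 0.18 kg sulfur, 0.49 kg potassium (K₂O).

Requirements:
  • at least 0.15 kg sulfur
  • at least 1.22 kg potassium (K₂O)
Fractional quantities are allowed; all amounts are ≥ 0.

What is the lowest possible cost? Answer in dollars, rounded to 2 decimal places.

Let x1 = kg of DAP, x2 = kg of gypsum, x3 = kg of potassium nitrate, x4 = kg of muriate of potash, x5 = kg of potassium sulfate.
Minimize 1.21x1 + 0.21x2 + 1.5x3 + 0.86x4 + 1.03x5 with:
  0.01x1 + 0.19x2 + 0.18x5 ≥ 0.15   (sulfur)
  0.43x3 + 0.58x4 + 0.49x5 ≥ 1.22   (potassium (K₂O))
  x1, x2, x3, x4, x5 ≥ 0.
The optimal basis is {gypsum, muriate of potash}; DAP, potassium nitrate, potassium sulfate drop out. Binding constraints: sulfur and potassium (K₂O).
That vertex is x2 = 0.7895, x4 = 2.103.
Objective = 0.21·0.7895 + 0.86·2.103 = 1.9744.

$1.97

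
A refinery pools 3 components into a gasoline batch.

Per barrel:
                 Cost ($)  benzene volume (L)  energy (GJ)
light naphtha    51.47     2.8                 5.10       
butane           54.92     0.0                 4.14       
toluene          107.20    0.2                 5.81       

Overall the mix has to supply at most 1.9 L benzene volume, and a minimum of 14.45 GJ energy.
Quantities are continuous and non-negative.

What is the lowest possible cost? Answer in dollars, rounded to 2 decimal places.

Treat it as an LP. Let x1 = barrels of light naphtha, x2 = barrels of butane, x3 = barrels of toluene.
Minimise 51.47x1 + 54.92x2 + 107.2x3 s.t.:
  2.8x1 + 0.2x3 ≤ 1.9   (benzene volume)
  5.1x1 + 4.14x2 + 5.81x3 ≥ 14.45   (energy)
  x1, x2, x3 ≥ 0.
At the optimum only light naphtha, butane are positive (toluene = 0). The benzene volume and energy requirements are met with equality.
So light naphtha = 0.67857 barrels, butane = 2.6544 barrels.
Total cost: 51.47·0.67857 + 54.92·2.6544 = 180.7056.

$180.71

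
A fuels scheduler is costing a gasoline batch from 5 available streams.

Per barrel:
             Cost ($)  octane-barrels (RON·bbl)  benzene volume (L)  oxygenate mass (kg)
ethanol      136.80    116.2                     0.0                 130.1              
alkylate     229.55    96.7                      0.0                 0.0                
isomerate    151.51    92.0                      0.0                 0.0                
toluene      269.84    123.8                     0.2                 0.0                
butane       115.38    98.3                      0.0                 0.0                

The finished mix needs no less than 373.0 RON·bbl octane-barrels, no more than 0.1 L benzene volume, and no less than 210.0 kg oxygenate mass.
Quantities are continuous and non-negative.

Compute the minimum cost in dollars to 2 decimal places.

$438.47

Let x1 = barrels of ethanol, x2 = barrels of alkylate, x3 = barrels of isomerate, x4 = barrels of toluene, x5 = barrels of butane.
Minimize 136.8x1 + 229.55x2 + 151.51x3 + 269.84x4 + 115.38x5 subject to:
  116.2x1 + 96.7x2 + 92x3 + 123.8x4 + 98.3x5 ≥ 373   (octane-barrels)
  0.2x4 ≤ 0.1   (benzene volume)
  130.1x1 ≥ 210   (oxygenate mass)
  x1, x2, x3, x4, x5 ≥ 0.
The cheapest feasible vertex uses only ethanol, butane; alkylate, isomerate, toluene are not used. The octane-barrels and oxygenate mass requirements are met with equality.
Solving gives x1 = 1.61414, x5 = 1.88644.
Cost = 136.8·1.61414 + 115.38·1.88644 = 438.4718.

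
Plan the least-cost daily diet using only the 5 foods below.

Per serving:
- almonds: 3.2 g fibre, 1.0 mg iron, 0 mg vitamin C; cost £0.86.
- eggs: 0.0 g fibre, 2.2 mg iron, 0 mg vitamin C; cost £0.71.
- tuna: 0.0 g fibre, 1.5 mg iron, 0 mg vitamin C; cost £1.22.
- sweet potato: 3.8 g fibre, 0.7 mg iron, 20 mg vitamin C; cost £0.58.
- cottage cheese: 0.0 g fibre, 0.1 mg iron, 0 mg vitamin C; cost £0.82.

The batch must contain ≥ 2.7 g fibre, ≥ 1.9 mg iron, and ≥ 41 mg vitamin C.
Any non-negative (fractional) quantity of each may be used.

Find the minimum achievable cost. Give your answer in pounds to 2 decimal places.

Let x1 = servings of almonds, x2 = servings of eggs, x3 = servings of tuna, x4 = servings of sweet potato, x5 = servings of cottage cheese.
min 0.86x1 + 0.71x2 + 1.22x3 + 0.58x4 + 0.82x5 subject to:
  3.2x1 + 3.8x4 ≥ 2.7   (fibre)
  1x1 + 2.2x2 + 1.5x3 + 0.7x4 + 0.1x5 ≥ 1.9   (iron)
  20x4 ≥ 41   (vitamin C)
  x1, x2, x3, x4, x5 ≥ 0.
The optimal basis is {eggs, sweet potato}; almonds, tuna, cottage cheese drop out. The iron and vitamin C requirements are met with equality.
Solving gives x2 = 0.2114, x4 = 2.05.
Hence cost = 0.71·0.2114 + 0.58·2.05 = £1.3391.

£1.34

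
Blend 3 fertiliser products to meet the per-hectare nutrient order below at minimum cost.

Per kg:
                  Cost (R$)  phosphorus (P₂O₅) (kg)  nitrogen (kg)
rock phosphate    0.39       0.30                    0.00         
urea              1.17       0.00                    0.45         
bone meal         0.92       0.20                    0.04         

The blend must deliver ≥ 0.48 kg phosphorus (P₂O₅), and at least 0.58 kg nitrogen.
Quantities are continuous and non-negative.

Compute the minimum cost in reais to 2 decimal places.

This is a linear program. Let x1 = kg of rock phosphate, x2 = kg of urea, x3 = kg of bone meal.
min 0.39x1 + 1.17x2 + 0.92x3 s.t.:
  0.3x1 + 0.2x3 ≥ 0.48   (phosphorus (P₂O₅))
  0.45x2 + 0.04x3 ≥ 0.58   (nitrogen)
  x1, x2, x3 ≥ 0.
At the optimum only rock phosphate, urea are positive (bone meal = 0). The phosphorus (P₂O₅) and nitrogen requirements are met with equality.
Solving gives x1 = 1.6, x2 = 1.289.
Objective = 0.39·1.6 + 1.17·1.289 = 2.1321.

R$2.13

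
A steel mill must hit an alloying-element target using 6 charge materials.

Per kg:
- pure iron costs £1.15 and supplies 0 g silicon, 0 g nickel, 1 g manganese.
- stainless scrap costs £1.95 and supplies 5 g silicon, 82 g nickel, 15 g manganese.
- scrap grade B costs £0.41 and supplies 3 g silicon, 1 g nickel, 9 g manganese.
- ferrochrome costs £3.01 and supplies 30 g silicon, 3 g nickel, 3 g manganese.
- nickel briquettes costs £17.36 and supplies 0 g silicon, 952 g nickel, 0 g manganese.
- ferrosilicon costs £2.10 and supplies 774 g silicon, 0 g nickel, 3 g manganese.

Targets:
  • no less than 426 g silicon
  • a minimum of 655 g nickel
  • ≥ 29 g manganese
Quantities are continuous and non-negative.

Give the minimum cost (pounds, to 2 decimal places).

£13.91

Let x1 = kg of pure iron, x2 = kg of stainless scrap, x3 = kg of scrap grade B, x4 = kg of ferrochrome, x5 = kg of nickel briquettes, x6 = kg of ferrosilicon.
min 1.15x1 + 1.95x2 + 0.41x3 + 3.01x4 + 17.36x5 + 2.1x6 s.t.:
  5x2 + 3x3 + 30x4 + 774x6 ≥ 426   (silicon)
  82x2 + 1x3 + 3x4 + 952x5 ≥ 655   (nickel)
  1x1 + 15x2 + 9x3 + 3x4 + 3x6 ≥ 29   (manganese)
  x1, x2, x3, x4, x5, x6 ≥ 0.
The minimum-cost mix takes nothing from pure iron, scrap grade B, ferrochrome — only stainless scrap, nickel briquettes, ferrosilicon. There the silicon, nickel, manganese constraints are tight.
That vertex is x2 = 1.826, x5 = 0.5308, x6 = 0.5386.
Total cost: 1.95·1.826 + 17.36·0.5308 + 2.1·0.5386 = 13.9064.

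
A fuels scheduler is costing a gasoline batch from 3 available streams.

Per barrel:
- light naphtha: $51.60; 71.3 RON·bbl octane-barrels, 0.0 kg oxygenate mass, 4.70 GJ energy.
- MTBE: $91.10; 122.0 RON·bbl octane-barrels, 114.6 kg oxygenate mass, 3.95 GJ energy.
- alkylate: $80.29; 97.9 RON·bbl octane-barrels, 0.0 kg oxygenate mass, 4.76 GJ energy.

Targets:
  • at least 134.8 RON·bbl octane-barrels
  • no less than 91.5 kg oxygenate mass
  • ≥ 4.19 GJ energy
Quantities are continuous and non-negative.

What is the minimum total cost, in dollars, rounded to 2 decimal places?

$99.80

Let x1 = barrels of light naphtha, x2 = barrels of MTBE, x3 = barrels of alkylate.
min 51.6x1 + 91.1x2 + 80.29x3 s.t.:
  71.3x1 + 122x2 + 97.9x3 ≥ 134.8   (octane-barrels)
  114.6x2 ≥ 91.5   (oxygenate mass)
  4.7x1 + 3.95x2 + 4.76x3 ≥ 4.19   (energy)
  x1, x2, x3 ≥ 0.
At the optimum only light naphtha, MTBE are positive (alkylate = 0). The octane-barrels and oxygenate mass requirements are met with equality.
Optimal quantities: light naphtha = 0.52443 barrels, MTBE = 0.79843 barrels.
Cost = 51.6·0.52443 + 91.1·0.79843 = 99.7976.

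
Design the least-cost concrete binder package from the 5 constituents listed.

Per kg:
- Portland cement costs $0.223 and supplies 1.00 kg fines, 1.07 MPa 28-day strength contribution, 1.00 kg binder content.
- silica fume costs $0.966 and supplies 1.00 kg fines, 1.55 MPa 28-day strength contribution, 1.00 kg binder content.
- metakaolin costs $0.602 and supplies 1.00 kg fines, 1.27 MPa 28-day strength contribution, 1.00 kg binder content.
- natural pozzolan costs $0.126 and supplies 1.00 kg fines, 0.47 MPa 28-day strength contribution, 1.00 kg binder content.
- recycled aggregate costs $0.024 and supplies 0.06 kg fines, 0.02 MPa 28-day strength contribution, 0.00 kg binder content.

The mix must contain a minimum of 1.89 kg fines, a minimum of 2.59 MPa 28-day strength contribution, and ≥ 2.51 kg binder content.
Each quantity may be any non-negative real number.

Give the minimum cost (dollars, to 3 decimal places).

$0.544

Set it up as a linear program. Let x1 = kg of Portland cement, x2 = kg of silica fume, x3 = kg of metakaolin, x4 = kg of natural pozzolan, x5 = kg of recycled aggregate.
Minimise 0.223x1 + 0.966x2 + 0.602x3 + 0.126x4 + 0.024x5 with:
  1x1 + 1x2 + 1x3 + 1x4 + 0.06x5 ≥ 1.89   (fines)
  1.07x1 + 1.55x2 + 1.27x3 + 0.47x4 + 0.02x5 ≥ 2.59   (28-day strength contribution)
  1x1 + 1x2 + 1x3 + 1x4 ≥ 2.51   (binder content)
  x1, x2, x3, x4, x5 ≥ 0.
The optimal basis is {Portland cement, natural pozzolan}; silica fume, metakaolin, recycled aggregate drop out. There the 28-day strength contribution and binder content constraints are tight.
So Portland cement = 2.35 kg, natural pozzolan = 0.1595 kg.
Objective = 0.223·2.35 + 0.126·0.1595 = 0.54415.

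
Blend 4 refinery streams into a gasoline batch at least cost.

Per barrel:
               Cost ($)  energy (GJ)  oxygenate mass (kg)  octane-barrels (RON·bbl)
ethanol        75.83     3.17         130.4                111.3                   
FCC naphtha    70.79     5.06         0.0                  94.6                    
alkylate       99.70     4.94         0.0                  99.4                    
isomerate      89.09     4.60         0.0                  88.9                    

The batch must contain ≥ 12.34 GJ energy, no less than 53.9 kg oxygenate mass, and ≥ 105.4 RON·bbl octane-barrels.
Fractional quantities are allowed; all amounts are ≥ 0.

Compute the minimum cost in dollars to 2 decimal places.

Set it up as a linear program. Let x1 = barrels of ethanol, x2 = barrels of FCC naphtha, x3 = barrels of alkylate, x4 = barrels of isomerate.
min 75.83x1 + 70.79x2 + 99.7x3 + 89.09x4 s.t.:
  3.17x1 + 5.06x2 + 4.94x3 + 4.6x4 ≥ 12.34   (energy)
  130.4x1 ≥ 53.9   (oxygenate mass)
  111.3x1 + 94.6x2 + 99.4x3 + 88.9x4 ≥ 105.4   (octane-barrels)
  x1, x2, x3, x4 ≥ 0.
The minimum-cost mix takes nothing from alkylate, isomerate — only ethanol, FCC naphtha. There the energy and oxygenate mass constraints are tight.
That vertex is x1 = 0.41334, x2 = 2.1798.
Hence cost = 75.83·0.41334 + 70.79·2.1798 = $185.6516.

$185.65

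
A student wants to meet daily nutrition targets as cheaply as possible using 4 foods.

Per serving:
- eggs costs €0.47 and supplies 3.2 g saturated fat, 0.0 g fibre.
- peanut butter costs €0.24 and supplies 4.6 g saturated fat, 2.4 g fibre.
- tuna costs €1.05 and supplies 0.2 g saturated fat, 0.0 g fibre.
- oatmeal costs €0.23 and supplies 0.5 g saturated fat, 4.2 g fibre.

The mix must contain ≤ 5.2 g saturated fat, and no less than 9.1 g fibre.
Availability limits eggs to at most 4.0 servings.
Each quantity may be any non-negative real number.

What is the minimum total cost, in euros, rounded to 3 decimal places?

This is a linear program. Let x1 = servings of eggs, x2 = servings of peanut butter, x3 = servings of tuna, x4 = servings of oatmeal.
Minimize 0.47x1 + 0.24x2 + 1.05x3 + 0.23x4 with:
  3.2x1 + 4.6x2 + 0.2x3 + 0.5x4 ≤ 5.2   (saturated fat)
  2.4x2 + 4.2x4 ≥ 9.1   (fibre)
  x1 ≤ 4
  x1, x2, x3, x4 ≥ 0.
The cheapest feasible vertex uses only oatmeal; eggs, peanut butter, tuna are not used. There the fibre constraint is tight.
Optimal quantities: oatmeal = 2.167 servings.
Total cost: 0.23·2.167 = 0.49841.

€0.498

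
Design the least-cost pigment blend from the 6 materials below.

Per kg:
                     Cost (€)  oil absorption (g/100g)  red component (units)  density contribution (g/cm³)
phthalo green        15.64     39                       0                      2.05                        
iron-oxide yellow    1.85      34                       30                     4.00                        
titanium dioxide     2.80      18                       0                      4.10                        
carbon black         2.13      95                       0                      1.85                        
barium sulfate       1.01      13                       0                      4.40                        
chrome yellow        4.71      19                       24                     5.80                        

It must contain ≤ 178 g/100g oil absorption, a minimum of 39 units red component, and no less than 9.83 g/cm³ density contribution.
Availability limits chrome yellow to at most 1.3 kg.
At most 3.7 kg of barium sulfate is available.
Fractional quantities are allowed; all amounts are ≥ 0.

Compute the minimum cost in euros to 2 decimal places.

Let x1 = kg of phthalo green, x2 = kg of iron-oxide yellow, x3 = kg of titanium dioxide, x4 = kg of carbon black, x5 = kg of barium sulfate, x6 = kg of chrome yellow.
Minimize 15.64x1 + 1.85x2 + 2.8x3 + 2.13x4 + 1.01x5 + 4.71x6 s.t.:
  39x1 + 34x2 + 18x3 + 95x4 + 13x5 + 19x6 ≤ 178   (oil absorption)
  30x2 + 24x6 ≥ 39   (red component)
  2.05x1 + 4x2 + 4.1x3 + 1.85x4 + 4.4x5 + 5.8x6 ≥ 9.83   (density contribution)
  x6 ≤ 1.3
  x5 ≤ 3.7
  x1, x2, x3, x4, x5, x6 ≥ 0.
The optimal basis is {iron-oxide yellow, barium sulfate}; phthalo green, titanium dioxide, carbon black, chrome yellow drop out. The red component and density contribution requirements are met with equality.
Solving gives x2 = 1.3, x5 = 1.052.
Objective = 1.85·1.3 + 1.01·1.052 = 3.4675.

€3.47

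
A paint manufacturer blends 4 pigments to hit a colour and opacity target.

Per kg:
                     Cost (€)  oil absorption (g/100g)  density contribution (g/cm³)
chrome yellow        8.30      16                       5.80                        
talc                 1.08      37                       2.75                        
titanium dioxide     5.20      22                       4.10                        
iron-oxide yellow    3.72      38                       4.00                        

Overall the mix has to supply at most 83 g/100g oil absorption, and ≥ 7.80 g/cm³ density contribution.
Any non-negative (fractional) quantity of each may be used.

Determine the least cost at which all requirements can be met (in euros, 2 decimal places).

€5.19

Treat it as an LP. Let x1 = kg of chrome yellow, x2 = kg of talc, x3 = kg of titanium dioxide, x4 = kg of iron-oxide yellow.
Minimise 8.3x1 + 1.08x2 + 5.2x3 + 3.72x4 subject to:
  16x1 + 37x2 + 22x3 + 38x4 ≤ 83   (oil absorption)
  5.8x1 + 2.75x2 + 4.1x3 + 4x4 ≥ 7.8   (density contribution)
  x1, x2, x3, x4 ≥ 0.
The minimum-cost mix takes nothing from titanium dioxide, iron-oxide yellow — only chrome yellow, talc. Binding constraints: oil absorption and density contribution.
That vertex is x1 = 0.3538, x2 = 2.09.
Cost = 8.3·0.3538 + 1.08·2.09 = 5.1937.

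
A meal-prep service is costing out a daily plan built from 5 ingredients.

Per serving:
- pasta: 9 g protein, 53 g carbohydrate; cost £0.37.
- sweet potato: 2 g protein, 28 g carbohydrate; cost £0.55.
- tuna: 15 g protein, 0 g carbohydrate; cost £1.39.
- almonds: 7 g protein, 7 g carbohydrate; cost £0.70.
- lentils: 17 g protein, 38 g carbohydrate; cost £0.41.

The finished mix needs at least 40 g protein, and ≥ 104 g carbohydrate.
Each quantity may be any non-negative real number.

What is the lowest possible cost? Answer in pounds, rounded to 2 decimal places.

£1.03

Let x1 = servings of pasta, x2 = servings of sweet potato, x3 = servings of tuna, x4 = servings of almonds, x5 = servings of lentils.
min 0.37x1 + 0.55x2 + 1.39x3 + 0.7x4 + 0.41x5 with:
  9x1 + 2x2 + 15x3 + 7x4 + 17x5 ≥ 40   (protein)
  53x1 + 28x2 + 7x4 + 38x5 ≥ 104   (carbohydrate)
  x1, x2, x3, x4, x5 ≥ 0.
The cheapest feasible vertex uses only pasta, lentils; sweet potato, tuna, almonds are not used. There the protein and carbohydrate constraints are tight.
That vertex is x1 = 0.4436, x5 = 2.118.
Total cost: 0.37·0.4436 + 0.41·2.118 = 1.0325.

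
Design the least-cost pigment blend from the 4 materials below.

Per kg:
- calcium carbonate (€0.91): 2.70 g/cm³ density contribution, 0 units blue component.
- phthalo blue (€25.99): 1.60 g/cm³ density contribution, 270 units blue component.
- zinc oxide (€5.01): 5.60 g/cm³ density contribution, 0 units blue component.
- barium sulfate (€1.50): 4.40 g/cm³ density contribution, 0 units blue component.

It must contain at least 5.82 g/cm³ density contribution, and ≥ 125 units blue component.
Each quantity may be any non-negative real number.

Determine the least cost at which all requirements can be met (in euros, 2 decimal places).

€13.74

Treat it as an LP. Let x1 = kg of calcium carbonate, x2 = kg of phthalo blue, x3 = kg of zinc oxide, x4 = kg of barium sulfate.
Minimise 0.91x1 + 25.99x2 + 5.01x3 + 1.5x4 s.t.:
  2.7x1 + 1.6x2 + 5.6x3 + 4.4x4 ≥ 5.82   (density contribution)
  270x2 ≥ 125   (blue component)
  x1, x2, x3, x4 ≥ 0.
The optimal basis is {calcium carbonate, phthalo blue}; zinc oxide, barium sulfate drop out. There the density contribution and blue component constraints are tight.
So calcium carbonate = 1.8812 kg, phthalo blue = 0.46296 kg.
Total cost: 0.91·1.8812 + 25.99·0.46296 = 13.7442.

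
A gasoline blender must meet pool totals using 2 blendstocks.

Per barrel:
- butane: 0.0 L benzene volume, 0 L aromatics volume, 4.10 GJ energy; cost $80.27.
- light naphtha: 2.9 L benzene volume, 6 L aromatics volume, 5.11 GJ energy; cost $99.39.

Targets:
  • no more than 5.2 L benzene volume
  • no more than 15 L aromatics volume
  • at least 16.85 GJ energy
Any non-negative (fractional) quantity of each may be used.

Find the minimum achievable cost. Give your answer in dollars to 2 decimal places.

$328.72

Let x1 = barrels of butane, x2 = barrels of light naphtha.
min 80.27x1 + 99.39x2 subject to:
  2.9x2 ≤ 5.2   (benzene volume)
  6x2 ≤ 15   (aromatics volume)
  4.1x1 + 5.11x2 ≥ 16.85   (energy)
  x1, x2 ≥ 0.
Both inputs are positive at the optimum. There the benzene volume and energy constraints are tight.
Optimal quantities: butane = 1.87494 barrels, light naphtha = 1.7931 barrels.
Total cost: 80.27·1.87494 + 99.39·1.7931 = 328.7176.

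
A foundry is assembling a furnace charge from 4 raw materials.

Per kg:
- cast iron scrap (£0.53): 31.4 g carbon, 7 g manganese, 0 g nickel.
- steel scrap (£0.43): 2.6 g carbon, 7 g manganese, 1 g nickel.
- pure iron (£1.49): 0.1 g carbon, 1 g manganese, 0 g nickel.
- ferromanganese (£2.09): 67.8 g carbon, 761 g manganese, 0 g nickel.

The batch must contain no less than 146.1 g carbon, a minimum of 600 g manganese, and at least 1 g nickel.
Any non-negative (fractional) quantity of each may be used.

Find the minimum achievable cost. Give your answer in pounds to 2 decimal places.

Treat it as an LP. Let x1 = kg of cast iron scrap, x2 = kg of steel scrap, x3 = kg of pure iron, x4 = kg of ferromanganese.
Minimise 0.53x1 + 0.43x2 + 1.49x3 + 2.09x4 s.t.:
  31.4x1 + 2.6x2 + 0.1x3 + 67.8x4 ≥ 146.1   (carbon)
  7x1 + 7x2 + 1x3 + 761x4 ≥ 600   (manganese)
  1x2 ≥ 1   (nickel)
  x1, x2, x3, x4 ≥ 0.
The optimal basis is {cast iron scrap, steel scrap, ferromanganese}; pure iron drops out. The carbon, manganese, nickel requirements are met with equality.
Optimal quantities: cast iron scrap = 2.946 kg, steel scrap = 1 kg, ferromanganese = 0.7521 kg.
Total cost: 0.53·2.946 + 0.43·1 + 2.09·0.7521 = 3.5633.

£3.56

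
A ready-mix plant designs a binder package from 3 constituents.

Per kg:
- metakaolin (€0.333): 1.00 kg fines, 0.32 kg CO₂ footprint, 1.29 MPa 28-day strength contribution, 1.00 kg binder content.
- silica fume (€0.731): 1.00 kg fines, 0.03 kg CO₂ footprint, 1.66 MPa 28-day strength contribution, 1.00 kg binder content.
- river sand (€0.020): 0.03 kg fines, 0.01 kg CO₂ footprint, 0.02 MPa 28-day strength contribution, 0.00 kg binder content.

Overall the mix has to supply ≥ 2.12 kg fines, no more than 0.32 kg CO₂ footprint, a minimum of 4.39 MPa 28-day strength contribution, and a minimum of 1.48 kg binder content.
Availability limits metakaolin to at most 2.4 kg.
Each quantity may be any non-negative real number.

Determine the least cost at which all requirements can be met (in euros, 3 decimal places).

Let x1 = kg of metakaolin, x2 = kg of silica fume, x3 = kg of river sand.
Minimise 0.333x1 + 0.731x2 + 0.02x3 subject to:
  1x1 + 1x2 + 0.03x3 ≥ 2.12   (fines)
  0.32x1 + 0.03x2 + 0.01x3 ≤ 0.32   (CO₂ footprint)
  1.29x1 + 1.66x2 + 0.02x3 ≥ 4.39   (28-day strength contribution)
  1x1 + 1x2 ≥ 1.48   (binder content)
  x1 ≤ 2.4
  x1, x2, x3 ≥ 0.
The cheapest feasible vertex uses only metakaolin, silica fume; river sand is not used. There the CO₂ footprint and 28-day strength contribution constraints are tight.
Optimal quantities: metakaolin = 0.811168 kg, silica fume = 2.01421 kg.
Objective = 0.333·0.811168 + 0.731·2.01421 = 1.74251.

€1.743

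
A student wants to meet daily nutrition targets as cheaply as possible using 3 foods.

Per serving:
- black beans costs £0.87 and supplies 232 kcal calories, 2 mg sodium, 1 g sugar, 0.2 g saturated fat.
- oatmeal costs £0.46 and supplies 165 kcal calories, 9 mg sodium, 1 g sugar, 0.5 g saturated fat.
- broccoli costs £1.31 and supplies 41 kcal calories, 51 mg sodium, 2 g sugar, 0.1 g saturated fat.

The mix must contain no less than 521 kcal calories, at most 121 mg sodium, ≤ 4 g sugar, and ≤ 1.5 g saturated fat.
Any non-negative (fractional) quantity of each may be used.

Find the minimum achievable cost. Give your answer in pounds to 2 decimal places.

Set it up as a linear program. Let x1 = servings of black beans, x2 = servings of oatmeal, x3 = servings of broccoli.
min 0.87x1 + 0.46x2 + 1.31x3 with:
  232x1 + 165x2 + 41x3 ≥ 521   (calories)
  2x1 + 9x2 + 51x3 ≤ 121   (sodium)
  1x1 + 1x2 + 2x3 ≤ 4   (sugar)
  0.2x1 + 0.5x2 + 0.1x3 ≤ 1.5   (saturated fat)
  x1, x2, x3 ≥ 0.
At the optimum only black beans, oatmeal are positive (broccoli = 0). Binding constraints: calories and saturated fat.
Optimal quantities: black beans = 0.1566 servings, oatmeal = 2.937 servings.
Cost = 0.87·0.1566 + 0.46·2.937 = 1.4873.

£1.49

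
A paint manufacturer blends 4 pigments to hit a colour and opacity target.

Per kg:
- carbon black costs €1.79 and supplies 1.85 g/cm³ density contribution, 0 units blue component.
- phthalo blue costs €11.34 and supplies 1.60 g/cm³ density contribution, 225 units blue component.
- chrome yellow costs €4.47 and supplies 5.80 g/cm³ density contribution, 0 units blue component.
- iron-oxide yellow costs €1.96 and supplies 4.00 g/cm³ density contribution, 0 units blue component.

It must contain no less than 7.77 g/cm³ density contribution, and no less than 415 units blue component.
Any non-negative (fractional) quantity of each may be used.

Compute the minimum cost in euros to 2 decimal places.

€23.28

Let x1 = kg of carbon black, x2 = kg of phthalo blue, x3 = kg of chrome yellow, x4 = kg of iron-oxide yellow.
Minimize 1.79x1 + 11.34x2 + 4.47x3 + 1.96x4 s.t.:
  1.85x1 + 1.6x2 + 5.8x3 + 4x4 ≥ 7.77   (density contribution)
  225x2 ≥ 415   (blue component)
  x1, x2, x3, x4 ≥ 0.
The cheapest feasible vertex uses only phthalo blue, iron-oxide yellow; carbon black, chrome yellow are not used. There the density contribution and blue component constraints are tight.
That vertex is x2 = 1.8444, x4 = 1.2047.
Hence cost = 11.34·1.8444 + 1.96·1.2047 = €23.2767.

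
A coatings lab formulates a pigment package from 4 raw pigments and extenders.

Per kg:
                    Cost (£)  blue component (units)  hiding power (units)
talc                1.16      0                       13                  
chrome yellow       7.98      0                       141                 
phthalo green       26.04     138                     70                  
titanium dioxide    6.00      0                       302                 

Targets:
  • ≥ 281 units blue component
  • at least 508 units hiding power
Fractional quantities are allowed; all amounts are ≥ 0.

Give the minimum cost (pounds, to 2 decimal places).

£60.28

This is a linear program. Let x1 = kg of talc, x2 = kg of chrome yellow, x3 = kg of phthalo green, x4 = kg of titanium dioxide.
Minimise 1.16x1 + 7.98x2 + 26.04x3 + 6x4 s.t.:
  138x3 ≥ 281   (blue component)
  13x1 + 141x2 + 70x3 + 302x4 ≥ 508   (hiding power)
  x1, x2, x3, x4 ≥ 0.
The cheapest feasible vertex uses only phthalo green, titanium dioxide; talc, chrome yellow are not used. Binding constraints: blue component and hiding power.
Optimal quantities: phthalo green = 2.036 kg, titanium dioxide = 1.21 kg.
Cost = 26.04·2.036 + 6·1.21 = 60.2774.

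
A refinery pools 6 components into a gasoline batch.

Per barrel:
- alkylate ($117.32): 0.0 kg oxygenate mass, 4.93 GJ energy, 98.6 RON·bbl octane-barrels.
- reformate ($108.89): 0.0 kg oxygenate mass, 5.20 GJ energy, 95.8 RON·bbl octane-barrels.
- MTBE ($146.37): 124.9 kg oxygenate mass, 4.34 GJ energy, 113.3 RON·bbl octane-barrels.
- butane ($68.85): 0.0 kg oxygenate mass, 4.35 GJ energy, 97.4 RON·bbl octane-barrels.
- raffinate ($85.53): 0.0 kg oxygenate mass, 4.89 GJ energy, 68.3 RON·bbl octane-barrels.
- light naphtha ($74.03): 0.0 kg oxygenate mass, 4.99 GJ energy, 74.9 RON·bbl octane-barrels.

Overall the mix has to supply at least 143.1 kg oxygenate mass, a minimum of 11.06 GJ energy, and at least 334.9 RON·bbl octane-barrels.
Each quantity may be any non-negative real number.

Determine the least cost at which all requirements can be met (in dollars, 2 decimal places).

$312.67

Treat it as an LP. Let x1 = barrels of alkylate, x2 = barrels of reformate, x3 = barrels of MTBE, x4 = barrels of butane, x5 = barrels of raffinate, x6 = barrels of light naphtha.
min 117.32x1 + 108.89x2 + 146.37x3 + 68.85x4 + 85.53x5 + 74.03x6 with:
  124.9x3 ≥ 143.1   (oxygenate mass)
  4.93x1 + 5.2x2 + 4.34x3 + 4.35x4 + 4.89x5 + 4.99x6 ≥ 11.06   (energy)
  98.6x1 + 95.8x2 + 113.3x3 + 97.4x4 + 68.3x5 + 74.9x6 ≥ 334.9   (octane-barrels)
  x1, x2, x3, x4, x5, x6 ≥ 0.
The optimal basis is {MTBE, butane}; alkylate, reformate, raffinate, light naphtha drop out. There the oxygenate mass and octane-barrels constraints are tight.
Solving gives x3 = 1.1457, x4 = 2.1057.
Total cost: 146.37·1.1457 + 68.85·2.1057 = 312.6736.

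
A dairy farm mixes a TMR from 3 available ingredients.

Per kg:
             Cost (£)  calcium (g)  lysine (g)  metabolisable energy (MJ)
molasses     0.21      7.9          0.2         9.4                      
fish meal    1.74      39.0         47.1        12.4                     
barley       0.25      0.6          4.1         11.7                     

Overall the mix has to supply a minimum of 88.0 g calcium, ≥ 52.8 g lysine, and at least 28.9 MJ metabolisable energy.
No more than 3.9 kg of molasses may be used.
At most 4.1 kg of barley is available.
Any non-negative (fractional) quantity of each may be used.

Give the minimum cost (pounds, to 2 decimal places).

£3.37

Treat it as an LP. Let x1 = kg of molasses, x2 = kg of fish meal, x3 = kg of barley.
min 0.21x1 + 1.74x2 + 0.25x3 with:
  7.9x1 + 39x2 + 0.6x3 ≥ 88   (calcium)
  0.2x1 + 47.1x2 + 4.1x3 ≥ 52.8   (lysine)
  9.4x1 + 12.4x2 + 11.7x3 ≥ 28.9   (metabolisable energy)
  x1 ≤ 3.9
  x3 ≤ 4.1
  x1, x2, x3 ≥ 0.
The minimum-cost mix takes nothing from barley — only molasses, fish meal. There the calcium and the molasses cap constraints are tight.
Solving gives x1 = 3.9, x2 = 1.466.
Objective = 0.21·3.9 + 1.74·1.466 = 3.3698.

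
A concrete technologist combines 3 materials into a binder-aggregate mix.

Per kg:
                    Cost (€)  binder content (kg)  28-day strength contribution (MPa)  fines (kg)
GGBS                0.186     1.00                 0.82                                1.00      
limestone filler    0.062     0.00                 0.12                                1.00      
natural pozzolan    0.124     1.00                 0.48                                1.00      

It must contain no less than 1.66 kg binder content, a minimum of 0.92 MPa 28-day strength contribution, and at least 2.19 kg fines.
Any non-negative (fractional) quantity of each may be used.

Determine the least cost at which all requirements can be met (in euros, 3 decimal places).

Let x1 = kg of GGBS, x2 = kg of limestone filler, x3 = kg of natural pozzolan.
min 0.186x1 + 0.062x2 + 0.124x3 s.t.:
  1x1 + 1x3 ≥ 1.66   (binder content)
  0.82x1 + 0.12x2 + 0.48x3 ≥ 0.92   (28-day strength contribution)
  1x1 + 1x2 + 1x3 ≥ 2.19   (fines)
  x1, x2, x3 ≥ 0.
The minimum-cost mix takes nothing from GGBS — only limestone filler, natural pozzolan. The 28-day strength contribution and fines requirements are met with equality.
So limestone filler = 0.3644 kg, natural pozzolan = 1.826 kg.
Hence cost = 0.062·0.3644 + 0.124·1.826 = €0.24902.

€0.249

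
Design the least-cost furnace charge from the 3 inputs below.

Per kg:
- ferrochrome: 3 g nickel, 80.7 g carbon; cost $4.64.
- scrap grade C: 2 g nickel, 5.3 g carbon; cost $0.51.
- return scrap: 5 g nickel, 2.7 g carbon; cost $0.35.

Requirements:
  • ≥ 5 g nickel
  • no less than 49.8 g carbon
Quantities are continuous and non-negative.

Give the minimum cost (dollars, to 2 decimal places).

$2.99

Let x1 = kg of ferrochrome, x2 = kg of scrap grade C, x3 = kg of return scrap.
min 4.64x1 + 0.51x2 + 0.35x3 with:
  3x1 + 2x2 + 5x3 ≥ 5   (nickel)
  80.7x1 + 5.3x2 + 2.7x3 ≥ 49.8   (carbon)
  x1, x2, x3 ≥ 0.
The minimum-cost mix takes nothing from scrap grade C — only ferrochrome, return scrap. Binding constraints: nickel and carbon.
So ferrochrome = 0.5956 kg, return scrap = 0.6426 kg.
Objective = 4.64·0.5956 + 0.35·0.6426 = 2.9885.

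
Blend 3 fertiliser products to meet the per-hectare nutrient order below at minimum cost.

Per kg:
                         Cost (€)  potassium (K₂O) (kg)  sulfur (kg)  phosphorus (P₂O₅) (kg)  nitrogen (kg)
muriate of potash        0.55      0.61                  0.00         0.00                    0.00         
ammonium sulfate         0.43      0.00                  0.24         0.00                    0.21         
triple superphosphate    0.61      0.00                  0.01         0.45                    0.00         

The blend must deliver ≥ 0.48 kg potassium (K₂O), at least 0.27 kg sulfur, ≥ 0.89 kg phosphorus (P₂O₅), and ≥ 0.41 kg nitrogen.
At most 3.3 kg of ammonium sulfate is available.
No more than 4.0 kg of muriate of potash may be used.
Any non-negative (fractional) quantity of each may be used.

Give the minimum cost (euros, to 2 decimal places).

Let x1 = kg of muriate of potash, x2 = kg of ammonium sulfate, x3 = kg of triple superphosphate.
Minimize 0.55x1 + 0.43x2 + 0.61x3 subject to:
  0.61x1 ≥ 0.48   (potassium (K₂O))
  0.24x2 + 0.01x3 ≥ 0.27   (sulfur)
  0.45x3 ≥ 0.89   (phosphorus (P₂O₅))
  0.21x2 ≥ 0.41   (nitrogen)
  x2 ≤ 3.3
  x1 ≤ 4
  x1, x2, x3 ≥ 0.
The optimal mix uses every input. There the potassium (K₂O), phosphorus (P₂O₅), nitrogen constraints are tight.
Optimal quantities: muriate of potash = 0.7869 kg, ammonium sulfate = 1.952 kg, triple superphosphate = 1.978 kg.
Objective = 0.55·0.7869 + 0.43·1.952 + 0.61·1.978 = 2.4787.

€2.48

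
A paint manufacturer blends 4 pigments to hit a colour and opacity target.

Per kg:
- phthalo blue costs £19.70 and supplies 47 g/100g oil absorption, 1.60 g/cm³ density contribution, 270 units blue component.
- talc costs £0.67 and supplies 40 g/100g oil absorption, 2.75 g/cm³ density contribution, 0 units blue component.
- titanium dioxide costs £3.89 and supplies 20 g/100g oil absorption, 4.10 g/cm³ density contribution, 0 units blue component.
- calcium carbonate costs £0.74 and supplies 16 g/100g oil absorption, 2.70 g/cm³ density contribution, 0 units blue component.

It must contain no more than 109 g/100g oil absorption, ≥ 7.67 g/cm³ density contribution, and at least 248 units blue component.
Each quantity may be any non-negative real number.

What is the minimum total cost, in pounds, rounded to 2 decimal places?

This is a linear program. Let x1 = kg of phthalo blue, x2 = kg of talc, x3 = kg of titanium dioxide, x4 = kg of calcium carbonate.
min 19.7x1 + 0.67x2 + 3.89x3 + 0.74x4 subject to:
  47x1 + 40x2 + 20x3 + 16x4 ≤ 109   (oil absorption)
  1.6x1 + 2.75x2 + 4.1x3 + 2.7x4 ≥ 7.67   (density contribution)
  270x1 ≥ 248   (blue component)
  x1, x2, x3, x4 ≥ 0.
The optimal basis is {phthalo blue, talc, calcium carbonate}; titanium dioxide drops out. Binding constraints: oil absorption, density contribution, blue component.
Solving gives x1 = 0.9185, x2 = 1.227, x4 = 1.047.
Total cost: 19.7·0.9185 + 0.67·1.227 + 0.74·1.047 = 19.6913.

£19.69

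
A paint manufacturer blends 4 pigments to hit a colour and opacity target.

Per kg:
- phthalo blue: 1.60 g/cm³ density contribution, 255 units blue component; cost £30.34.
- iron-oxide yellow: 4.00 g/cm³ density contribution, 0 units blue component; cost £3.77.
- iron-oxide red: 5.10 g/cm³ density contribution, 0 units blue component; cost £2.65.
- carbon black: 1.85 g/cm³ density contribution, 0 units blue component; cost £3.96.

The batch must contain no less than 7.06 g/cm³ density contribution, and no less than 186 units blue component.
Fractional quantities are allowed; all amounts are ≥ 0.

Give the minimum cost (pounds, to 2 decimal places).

Let x1 = kg of phthalo blue, x2 = kg of iron-oxide yellow, x3 = kg of iron-oxide red, x4 = kg of carbon black.
min 30.34x1 + 3.77x2 + 2.65x3 + 3.96x4 s.t.:
  1.6x1 + 4x2 + 5.1x3 + 1.85x4 ≥ 7.06   (density contribution)
  255x1 ≥ 186   (blue component)
  x1, x2, x3, x4 ≥ 0.
The cheapest feasible vertex uses only phthalo blue, iron-oxide red; iron-oxide yellow, carbon black are not used. Binding constraints: density contribution and blue component.
Optimal quantities: phthalo blue = 0.7294 kg, iron-oxide red = 1.155 kg.
Hence cost = 30.34·0.7294 + 2.65·1.155 = £25.1907.

£25.19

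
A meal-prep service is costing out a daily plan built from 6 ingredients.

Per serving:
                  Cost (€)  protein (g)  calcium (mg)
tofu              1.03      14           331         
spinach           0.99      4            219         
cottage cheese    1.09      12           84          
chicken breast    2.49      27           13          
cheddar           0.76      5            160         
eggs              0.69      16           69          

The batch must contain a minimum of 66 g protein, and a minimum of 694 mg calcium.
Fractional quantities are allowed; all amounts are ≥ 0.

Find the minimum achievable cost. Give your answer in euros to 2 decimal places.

€3.49

This is a linear program. Let x1 = servings of tofu, x2 = servings of spinach, x3 = servings of cottage cheese, x4 = servings of chicken breast, x5 = servings of cheddar, x6 = servings of eggs.
Minimise 1.03x1 + 0.99x2 + 1.09x3 + 2.49x4 + 0.76x5 + 0.69x6 s.t.:
  14x1 + 4x2 + 12x3 + 27x4 + 5x5 + 16x6 ≥ 66   (protein)
  331x1 + 219x2 + 84x3 + 13x4 + 160x5 + 69x6 ≥ 694   (calcium)
  x1, x2, x3, x4, x5, x6 ≥ 0.
The cheapest feasible vertex uses only tofu, eggs; spinach, cottage cheese, chicken breast, cheddar are not used. Binding constraints: protein and calcium.
That vertex is x1 = 1.513, x6 = 2.801.
Hence cost = 1.03·1.513 + 0.69·2.801 = €3.4911.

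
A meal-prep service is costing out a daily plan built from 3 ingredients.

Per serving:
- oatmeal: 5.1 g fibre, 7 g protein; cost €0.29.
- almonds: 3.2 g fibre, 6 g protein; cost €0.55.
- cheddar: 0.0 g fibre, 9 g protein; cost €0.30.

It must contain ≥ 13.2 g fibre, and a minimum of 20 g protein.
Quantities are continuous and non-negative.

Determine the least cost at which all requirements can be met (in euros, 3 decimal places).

Let x1 = servings of oatmeal, x2 = servings of almonds, x3 = servings of cheddar.
Minimise 0.29x1 + 0.55x2 + 0.3x3 subject to:
  5.1x1 + 3.2x2 ≥ 13.2   (fibre)
  7x1 + 6x2 + 9x3 ≥ 20   (protein)
  x1, x2, x3 ≥ 0.
At the optimum only oatmeal, cheddar are positive (almonds = 0). The fibre and protein requirements are met with equality.
So oatmeal = 2.588 servings, cheddar = 0.2092 servings.
Total cost: 0.29·2.588 + 0.3·0.2092 = 0.81328.

€0.813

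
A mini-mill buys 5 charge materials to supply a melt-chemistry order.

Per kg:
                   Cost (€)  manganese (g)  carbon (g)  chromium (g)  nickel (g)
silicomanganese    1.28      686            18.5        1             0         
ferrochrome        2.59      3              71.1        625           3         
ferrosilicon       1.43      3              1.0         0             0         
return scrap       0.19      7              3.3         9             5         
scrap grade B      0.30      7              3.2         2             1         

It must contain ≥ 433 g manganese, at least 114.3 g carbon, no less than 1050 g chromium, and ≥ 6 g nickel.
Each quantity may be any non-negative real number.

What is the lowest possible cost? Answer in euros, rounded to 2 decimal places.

€5.17

Let x1 = kg of silicomanganese, x2 = kg of ferrochrome, x3 = kg of ferrosilicon, x4 = kg of return scrap, x5 = kg of scrap grade B.
min 1.28x1 + 2.59x2 + 1.43x3 + 0.19x4 + 0.3x5 s.t.:
  686x1 + 3x2 + 3x3 + 7x4 + 7x5 ≥ 433   (manganese)
  18.5x1 + 71.1x2 + 1x3 + 3.3x4 + 3.2x5 ≥ 114.3   (carbon)
  1x1 + 625x2 + 9x4 + 2x5 ≥ 1050   (chromium)
  3x2 + 5x4 + 1x5 ≥ 6   (nickel)
  x1, x2, x3, x4, x5 ≥ 0.
At the optimum only silicomanganese, ferrochrome, return scrap are positive (ferrosilicon, scrap grade B = 0). There the manganese, chromium, nickel constraints are tight.
That vertex is x1 = 0.6219, x2 = 1.676, x4 = 0.1943.
Hence cost = 1.28·0.6219 + 2.59·1.676 + 0.19·0.1943 = €5.1738.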